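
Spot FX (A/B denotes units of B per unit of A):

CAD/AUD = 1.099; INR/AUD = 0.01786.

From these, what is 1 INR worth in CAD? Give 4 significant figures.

INR/CAD = 0.01625

1 INR × 0.01786 = 0.01786 AUD
0.01786 AUD ÷ 1.099 = 0.0162511 CAD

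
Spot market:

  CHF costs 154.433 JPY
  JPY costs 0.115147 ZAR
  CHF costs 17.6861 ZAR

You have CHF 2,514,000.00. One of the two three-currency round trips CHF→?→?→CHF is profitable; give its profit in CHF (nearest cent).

Profitable loop is CHF → JPY → ZAR → CHF:
CHF 2,514,000.00 × 154.433 = JPY 388,244,562
JPY 388,244,562 × 0.115147 = ZAR 44,705,196.58
ZAR 44,705,196.58 ÷ 17.6861 = CHF 2,527,702.35
Profit = CHF 2,527,702.35 − CHF 2,514,000.00

Profit: CHF 13,702.35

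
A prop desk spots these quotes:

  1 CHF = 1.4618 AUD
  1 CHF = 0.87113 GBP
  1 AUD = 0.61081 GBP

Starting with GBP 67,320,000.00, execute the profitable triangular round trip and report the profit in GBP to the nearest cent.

Profit: GBP 1,680,975.91

Profitable loop is GBP → CHF → AUD → GBP:
GBP 67,320,000.00 ÷ 0.87113 = CHF 77,278,936.55
CHF 77,278,936.55 × 1.4618 = AUD 112,966,349.45
AUD 112,966,349.45 × 0.61081 = GBP 69,000,975.91
Profit = GBP 69,000,975.91 − GBP 67,320,000.00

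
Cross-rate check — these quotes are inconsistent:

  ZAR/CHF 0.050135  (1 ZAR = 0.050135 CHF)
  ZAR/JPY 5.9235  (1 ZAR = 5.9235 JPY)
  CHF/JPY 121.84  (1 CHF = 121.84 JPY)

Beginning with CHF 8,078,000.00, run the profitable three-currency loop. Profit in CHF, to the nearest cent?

Profit: CHF 252,217.98

Profitable loop is CHF → JPY → ZAR → CHF:
CHF 8,078,000.00 × 121.84 = JPY 984,223,520
JPY 984,223,520 ÷ 5.9235 = ZAR 166,155,739.01
ZAR 166,155,739.01 × 0.050135 = CHF 8,330,217.98
Profit = CHF 8,330,217.98 − CHF 8,078,000.00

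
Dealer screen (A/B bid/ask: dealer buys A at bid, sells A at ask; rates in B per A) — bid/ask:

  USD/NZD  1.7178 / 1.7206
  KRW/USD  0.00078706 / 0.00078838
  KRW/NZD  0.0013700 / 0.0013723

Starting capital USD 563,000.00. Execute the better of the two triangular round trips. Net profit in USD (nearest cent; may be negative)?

Best loop USD → KRW → NZD → USD:
USD 563,000.00 ÷ 0.00078838 (buy KRW at ask) = KRW 714,122,631
KRW 714,122,631 × 0.0013700 (sell KRW at bid) = NZD 978,348.00
NZD 978,348.00 ÷ 1.7206 (buy USD at ask) = USD 568,608.63

Net profit: USD 5,608.63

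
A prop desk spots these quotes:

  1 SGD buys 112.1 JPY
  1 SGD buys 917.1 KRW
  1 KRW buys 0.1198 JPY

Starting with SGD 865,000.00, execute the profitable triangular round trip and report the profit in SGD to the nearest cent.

Profitable loop is SGD → JPY → KRW → SGD:
SGD 865,000.00 × 112.1 = JPY 96,966,500
JPY 96,966,500 ÷ 0.1198 = KRW 809,403,172
KRW 809,403,172 ÷ 917.1 = SGD 882,568.06
Profit = SGD 882,568.06 − SGD 865,000.00

Profit: SGD 17,568.06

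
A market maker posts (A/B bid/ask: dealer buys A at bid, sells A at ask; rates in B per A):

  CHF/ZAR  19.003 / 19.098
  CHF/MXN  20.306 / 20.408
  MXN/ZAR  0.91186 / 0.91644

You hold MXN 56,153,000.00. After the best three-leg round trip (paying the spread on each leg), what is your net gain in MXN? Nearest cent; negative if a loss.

Best loop MXN → CHF → ZAR → MXN:
MXN 56,153,000.00 ÷ 20.408 (buy CHF at ask) = CHF 2,751,519.01
CHF 2,751,519.01 × 19.003 (sell CHF at bid) = ZAR 52,287,115.79
ZAR 52,287,115.79 ÷ 0.91644 (buy MXN at ask) = MXN 57,054,598.00

Net profit: MXN 901,598.00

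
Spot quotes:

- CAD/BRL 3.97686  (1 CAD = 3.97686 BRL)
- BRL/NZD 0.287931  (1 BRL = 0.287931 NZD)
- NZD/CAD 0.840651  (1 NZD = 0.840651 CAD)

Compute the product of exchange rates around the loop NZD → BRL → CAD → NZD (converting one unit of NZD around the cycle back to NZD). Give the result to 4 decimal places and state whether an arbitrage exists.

Around NZD → BRL → CAD → NZD: 1 ÷ 0.287931 ÷ 3.97686 ÷ 0.840651 = 1.038856
Product > 1; profitable direction is NZD → BRL → CAD → NZD.

1.0389 (arbitrage exists)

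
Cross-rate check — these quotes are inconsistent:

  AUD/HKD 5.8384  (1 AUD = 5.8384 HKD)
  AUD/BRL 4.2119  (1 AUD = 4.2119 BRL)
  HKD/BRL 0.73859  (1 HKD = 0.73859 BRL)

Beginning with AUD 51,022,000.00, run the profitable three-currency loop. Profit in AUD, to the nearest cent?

Profitable loop is AUD → HKD → BRL → AUD:
AUD 51,022,000.00 × 5.8384 = HKD 297,886,844.80
HKD 297,886,844.80 × 0.73859 = BRL 220,016,244.70
BRL 220,016,244.70 ÷ 4.2119 = AUD 52,236,815.86
Profit = AUD 52,236,815.86 − AUD 51,022,000.00

Profit: AUD 1,214,815.86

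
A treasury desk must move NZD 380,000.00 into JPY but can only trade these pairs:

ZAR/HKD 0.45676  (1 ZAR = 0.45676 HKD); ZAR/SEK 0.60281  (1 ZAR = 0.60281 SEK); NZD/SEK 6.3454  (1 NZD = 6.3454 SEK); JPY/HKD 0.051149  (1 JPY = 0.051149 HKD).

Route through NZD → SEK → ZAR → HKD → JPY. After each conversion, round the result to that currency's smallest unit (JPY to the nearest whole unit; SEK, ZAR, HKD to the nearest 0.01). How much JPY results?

JPY 35,720,133

NZD 380,000.00 × 6.3454 = SEK 2,411,252.00
SEK 2,411,252.00 ÷ 0.60281 = ZAR 4,000,019.91
ZAR 4,000,019.91 × 0.45676 = HKD 1,827,049.09
HKD 1,827,049.09 ÷ 0.051149 = JPY 35,720,133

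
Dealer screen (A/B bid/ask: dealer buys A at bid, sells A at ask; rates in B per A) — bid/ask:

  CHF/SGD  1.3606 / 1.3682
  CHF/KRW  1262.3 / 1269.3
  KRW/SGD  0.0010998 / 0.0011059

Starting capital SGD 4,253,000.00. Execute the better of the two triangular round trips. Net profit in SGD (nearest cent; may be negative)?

Net profit: SGD 62,410.30

Best loop SGD → CHF → KRW → SGD:
SGD 4,253,000.00 ÷ 1.3682 (buy CHF at ask) = CHF 3,108,463.67
CHF 3,108,463.67 × 1262.3 (sell CHF at bid) = KRW 3,923,813,697
KRW 3,923,813,697 × 0.0010998 (sell KRW at bid) = SGD 4,315,410.30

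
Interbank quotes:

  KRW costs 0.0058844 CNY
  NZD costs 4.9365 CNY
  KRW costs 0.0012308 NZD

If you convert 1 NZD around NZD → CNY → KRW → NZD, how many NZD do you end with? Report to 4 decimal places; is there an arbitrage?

1.0325 (arbitrage exists)

Around NZD → CNY → KRW → NZD: 1 × 4.9365 ÷ 0.0058844 × 0.0012308 = 1.032534
Product > 1; profitable direction is NZD → CNY → KRW → NZD.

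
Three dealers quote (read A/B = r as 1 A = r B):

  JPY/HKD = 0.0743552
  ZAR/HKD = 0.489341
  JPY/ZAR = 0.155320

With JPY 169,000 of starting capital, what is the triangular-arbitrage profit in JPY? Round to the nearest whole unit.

Profit: JPY 3,749

Profitable loop is JPY → ZAR → HKD → JPY:
JPY 169,000 × 0.155320 = ZAR 26,249.08
ZAR 26,249.08 × 0.489341 = HKD 12,844.75
HKD 12,844.75 ÷ 0.0743552 = JPY 172,749
Profit = JPY 172,749 − JPY 169,000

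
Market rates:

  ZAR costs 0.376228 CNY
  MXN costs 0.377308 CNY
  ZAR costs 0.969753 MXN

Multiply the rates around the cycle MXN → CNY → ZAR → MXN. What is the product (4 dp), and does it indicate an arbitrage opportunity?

0.9725 (arbitrage exists)

Around MXN → CNY → ZAR → MXN: 1 × 0.377308 ÷ 0.376228 × 0.969753 = 0.972537
Product < 1; profitable direction is MXN → ZAR → CNY → MXN.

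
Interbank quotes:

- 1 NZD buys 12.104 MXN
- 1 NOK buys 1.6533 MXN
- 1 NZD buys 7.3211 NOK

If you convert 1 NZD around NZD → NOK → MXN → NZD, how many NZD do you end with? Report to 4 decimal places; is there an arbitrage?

1.0000 (no arbitrage)

Around NZD → NOK → MXN → NZD: 1 × 7.3211 × 1.6533 ÷ 12.104 = 0.999998
Product ≈ 1 (deviation 0.000%, within rounding noise).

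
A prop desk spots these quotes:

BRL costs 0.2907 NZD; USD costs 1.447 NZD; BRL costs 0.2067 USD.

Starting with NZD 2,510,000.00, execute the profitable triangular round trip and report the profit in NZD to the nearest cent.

Profit: NZD 72,484.34

Profitable loop is NZD → BRL → USD → NZD:
NZD 2,510,000.00 ÷ 0.2907 = BRL 8,634,330.93
BRL 8,634,330.93 × 0.2067 = USD 1,784,716.20
USD 1,784,716.20 × 1.447 = NZD 2,582,484.34
Profit = NZD 2,582,484.34 − NZD 2,510,000.00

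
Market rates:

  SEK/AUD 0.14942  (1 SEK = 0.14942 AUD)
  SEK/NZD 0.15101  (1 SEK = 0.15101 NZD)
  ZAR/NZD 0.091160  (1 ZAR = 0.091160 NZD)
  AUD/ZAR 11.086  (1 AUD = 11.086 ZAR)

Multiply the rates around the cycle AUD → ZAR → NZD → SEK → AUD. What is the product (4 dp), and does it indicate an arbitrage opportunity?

1.0000 (no arbitrage)

Around AUD → ZAR → NZD → SEK → AUD: 1 × 11.086 × 0.091160 ÷ 0.15101 × 0.14942 = 0.999959
Product ≈ 1 (deviation 0.004%, within rounding noise).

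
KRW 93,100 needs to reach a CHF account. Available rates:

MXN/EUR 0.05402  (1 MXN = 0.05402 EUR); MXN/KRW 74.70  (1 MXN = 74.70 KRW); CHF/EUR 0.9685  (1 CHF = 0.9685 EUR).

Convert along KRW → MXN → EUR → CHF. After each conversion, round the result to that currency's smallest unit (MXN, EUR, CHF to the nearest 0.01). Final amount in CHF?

KRW 93,100 ÷ 74.70 = MXN 1,246.32
MXN 1,246.32 × 0.05402 = EUR 67.33
EUR 67.33 ÷ 0.9685 = CHF 69.52

CHF 69.52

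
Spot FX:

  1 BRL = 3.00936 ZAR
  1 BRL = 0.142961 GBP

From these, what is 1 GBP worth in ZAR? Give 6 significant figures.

1 GBP ÷ 0.142961 = 6.99491 BRL
6.99491 BRL × 3.00936 = 21.0502 ZAR

GBP/ZAR = 21.0502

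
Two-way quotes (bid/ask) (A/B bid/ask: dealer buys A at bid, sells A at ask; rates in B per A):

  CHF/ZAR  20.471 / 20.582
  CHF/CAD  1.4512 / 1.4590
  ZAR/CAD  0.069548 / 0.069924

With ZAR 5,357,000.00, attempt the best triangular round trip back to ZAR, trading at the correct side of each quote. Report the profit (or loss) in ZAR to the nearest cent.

Net profit: ZAR 44,757.43

Best loop ZAR → CHF → CAD → ZAR:
ZAR 5,357,000.00 ÷ 20.582 (buy CHF at ask) = CHF 260,275.97
CHF 260,275.97 × 1.4512 (sell CHF at bid) = CAD 377,712.49
CAD 377,712.49 ÷ 0.069924 (buy ZAR at ask) = ZAR 5,401,757.43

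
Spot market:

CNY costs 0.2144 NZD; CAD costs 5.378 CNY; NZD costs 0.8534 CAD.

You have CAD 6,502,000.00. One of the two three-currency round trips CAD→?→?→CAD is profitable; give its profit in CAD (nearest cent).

Profitable loop is CAD → NZD → CNY → CAD:
CAD 6,502,000.00 ÷ 0.8534 = NZD 7,618,936.02
NZD 7,618,936.02 ÷ 0.2144 = CNY 35,536,082.19
CNY 35,536,082.19 ÷ 5.378 = CAD 6,607,676.12
Profit = CAD 6,607,676.12 − CAD 6,502,000.00

Profit: CAD 105,676.12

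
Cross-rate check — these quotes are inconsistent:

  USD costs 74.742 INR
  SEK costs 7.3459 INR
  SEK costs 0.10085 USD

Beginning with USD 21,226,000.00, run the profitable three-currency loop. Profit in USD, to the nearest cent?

Profitable loop is USD → INR → SEK → USD:
USD 21,226,000.00 × 74.742 = INR 1,586,473,692.00
INR 1,586,473,692.00 ÷ 7.3459 = SEK 215,967,232.33
SEK 215,967,232.33 × 0.10085 = USD 21,780,295.38
Profit = USD 21,780,295.38 − USD 21,226,000.00

Profit: USD 554,295.38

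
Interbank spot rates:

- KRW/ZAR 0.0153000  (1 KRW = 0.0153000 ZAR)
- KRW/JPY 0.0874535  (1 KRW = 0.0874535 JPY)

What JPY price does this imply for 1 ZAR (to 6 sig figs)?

1 ZAR ÷ 0.0153000 = 65.3595 KRW
65.3595 KRW × 0.0874535 = 5.71592 JPY

ZAR/JPY = 5.71592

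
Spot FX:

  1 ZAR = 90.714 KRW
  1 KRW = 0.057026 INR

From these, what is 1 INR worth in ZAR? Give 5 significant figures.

INR/ZAR = 0.19331

1 INR ÷ 0.057026 = 17.5359 KRW
17.5359 KRW ÷ 90.714 = 0.193309 ZAR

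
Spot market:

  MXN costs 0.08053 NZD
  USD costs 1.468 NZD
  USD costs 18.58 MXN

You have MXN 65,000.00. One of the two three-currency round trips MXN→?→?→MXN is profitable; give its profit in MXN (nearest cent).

Profit: MXN 1,250.74

Profitable loop is MXN → NZD → USD → MXN:
MXN 65,000.00 × 0.08053 = NZD 5,234.45
NZD 5,234.45 ÷ 1.468 = USD 3,565.70
USD 3,565.70 × 18.58 = MXN 66,250.74
Profit = MXN 66,250.74 − MXN 65,000.00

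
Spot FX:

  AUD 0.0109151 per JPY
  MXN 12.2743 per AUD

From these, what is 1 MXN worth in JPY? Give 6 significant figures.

MXN/JPY = 7.46407

1 MXN ÷ 12.2743 = 0.081471 AUD
0.081471 AUD ÷ 0.0109151 = 7.46407 JPY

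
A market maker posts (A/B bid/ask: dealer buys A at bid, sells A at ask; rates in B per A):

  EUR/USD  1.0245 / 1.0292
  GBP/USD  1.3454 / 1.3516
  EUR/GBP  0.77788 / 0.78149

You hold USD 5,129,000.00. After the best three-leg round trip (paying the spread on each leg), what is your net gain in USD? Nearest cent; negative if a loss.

Best loop USD → EUR → GBP → USD:
USD 5,129,000.00 ÷ 1.0292 (buy EUR at ask) = EUR 4,983,482.32
EUR 4,983,482.32 × 0.77788 (sell EUR at bid) = GBP 3,876,551.22
GBP 3,876,551.22 × 1.3454 (sell GBP at bid) = USD 5,215,512.02

Net profit: USD 86,512.02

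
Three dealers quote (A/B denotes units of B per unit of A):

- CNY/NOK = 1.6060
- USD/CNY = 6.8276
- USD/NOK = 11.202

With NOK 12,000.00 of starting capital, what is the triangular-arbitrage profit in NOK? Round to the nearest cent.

Profit: NOK 259.23

Profitable loop is NOK → CNY → USD → NOK:
NOK 12,000.00 ÷ 1.6060 = CNY 7,471.98
CNY 7,471.98 ÷ 6.8276 = USD 1,094.38
USD 1,094.38 × 11.202 = NOK 12,259.23
Profit = NOK 12,259.23 − NOK 12,000.00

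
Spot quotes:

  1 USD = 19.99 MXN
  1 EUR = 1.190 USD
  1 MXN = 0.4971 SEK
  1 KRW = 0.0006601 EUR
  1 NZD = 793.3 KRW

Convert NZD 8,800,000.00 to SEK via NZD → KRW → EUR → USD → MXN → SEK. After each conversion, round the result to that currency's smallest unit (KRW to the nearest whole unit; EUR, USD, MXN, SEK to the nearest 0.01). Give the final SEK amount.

NZD 8,800,000.00 × 793.3 = KRW 6,981,040,000
KRW 6,981,040,000 × 0.0006601 = EUR 4,608,184.50
EUR 4,608,184.50 × 1.190 = USD 5,483,739.55
USD 5,483,739.55 × 19.99 = MXN 109,619,953.60
MXN 109,619,953.60 × 0.4971 = SEK 54,492,078.93

SEK 54,492,078.93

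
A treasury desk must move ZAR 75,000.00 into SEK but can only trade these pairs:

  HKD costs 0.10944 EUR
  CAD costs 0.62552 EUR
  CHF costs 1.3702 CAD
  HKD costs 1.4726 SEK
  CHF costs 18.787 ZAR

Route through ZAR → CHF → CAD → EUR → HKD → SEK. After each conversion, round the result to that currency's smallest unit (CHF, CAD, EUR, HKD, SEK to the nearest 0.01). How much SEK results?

ZAR 75,000.00 ÷ 18.787 = CHF 3,992.12
CHF 3,992.12 × 1.3702 = CAD 5,470.00
CAD 5,470.00 × 0.62552 = EUR 3,421.59
EUR 3,421.59 ÷ 0.10944 = HKD 31,264.53
HKD 31,264.53 × 1.4726 = SEK 46,040.15

SEK 46,040.15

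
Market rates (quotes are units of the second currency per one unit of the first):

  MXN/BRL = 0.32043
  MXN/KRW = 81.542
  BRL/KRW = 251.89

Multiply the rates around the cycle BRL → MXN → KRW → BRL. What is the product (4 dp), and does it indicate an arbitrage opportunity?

1.0103 (arbitrage exists)

Around BRL → MXN → KRW → BRL: 1 ÷ 0.32043 × 81.542 ÷ 251.89 = 1.010270
Product > 1; profitable direction is BRL → MXN → KRW → BRL.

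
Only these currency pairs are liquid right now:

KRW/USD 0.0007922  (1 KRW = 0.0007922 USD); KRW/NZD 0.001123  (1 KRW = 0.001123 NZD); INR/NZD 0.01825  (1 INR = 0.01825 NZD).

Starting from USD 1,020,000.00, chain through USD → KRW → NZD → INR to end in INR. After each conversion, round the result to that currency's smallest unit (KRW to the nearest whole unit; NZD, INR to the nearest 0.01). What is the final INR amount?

INR 79,228,643.84

USD 1,020,000.00 ÷ 0.0007922 = KRW 1,287,553,648
KRW 1,287,553,648 × 0.001123 = NZD 1,445,922.75
NZD 1,445,922.75 ÷ 0.01825 = INR 79,228,643.84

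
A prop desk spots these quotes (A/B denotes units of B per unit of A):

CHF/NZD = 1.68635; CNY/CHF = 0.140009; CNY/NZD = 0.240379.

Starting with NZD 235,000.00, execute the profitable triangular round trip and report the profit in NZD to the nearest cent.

Profitable loop is NZD → CHF → CNY → NZD:
NZD 235,000.00 ÷ 1.68635 = CHF 139,354.23
CHF 139,354.23 ÷ 0.140009 = CNY 995,323.35
CNY 995,323.35 × 0.240379 = NZD 239,254.83
Profit = NZD 239,254.83 − NZD 235,000.00

Profit: NZD 4,254.83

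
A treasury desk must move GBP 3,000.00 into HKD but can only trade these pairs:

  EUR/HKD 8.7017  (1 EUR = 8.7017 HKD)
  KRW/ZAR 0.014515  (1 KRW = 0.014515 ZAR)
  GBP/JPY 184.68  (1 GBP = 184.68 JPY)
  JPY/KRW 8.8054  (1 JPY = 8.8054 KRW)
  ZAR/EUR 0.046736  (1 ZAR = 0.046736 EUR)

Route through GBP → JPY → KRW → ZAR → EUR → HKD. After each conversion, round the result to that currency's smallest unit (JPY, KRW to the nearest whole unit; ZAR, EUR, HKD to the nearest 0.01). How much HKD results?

GBP 3,000.00 × 184.68 = JPY 554,040
JPY 554,040 × 8.8054 = KRW 4,878,544
KRW 4,878,544 × 0.014515 = ZAR 70,812.07
ZAR 70,812.07 × 0.046736 = EUR 3,309.47
EUR 3,309.47 × 8.7017 = HKD 28,798.02

HKD 28,798.02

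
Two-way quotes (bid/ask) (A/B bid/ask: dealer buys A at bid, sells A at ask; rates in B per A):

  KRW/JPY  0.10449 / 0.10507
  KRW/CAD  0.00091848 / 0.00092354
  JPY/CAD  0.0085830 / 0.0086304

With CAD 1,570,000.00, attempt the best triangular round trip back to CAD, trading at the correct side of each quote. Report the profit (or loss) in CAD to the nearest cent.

Net profit: CAD 20,229.11

Best loop CAD → JPY → KRW → CAD:
CAD 1,570,000.00 ÷ 0.0086304 (buy JPY at ask) = JPY 181,915,091
JPY 181,915,091 ÷ 0.10507 (buy KRW at ask) = KRW 1,731,370,428
KRW 1,731,370,428 × 0.00091848 (sell KRW at bid) = CAD 1,590,229.11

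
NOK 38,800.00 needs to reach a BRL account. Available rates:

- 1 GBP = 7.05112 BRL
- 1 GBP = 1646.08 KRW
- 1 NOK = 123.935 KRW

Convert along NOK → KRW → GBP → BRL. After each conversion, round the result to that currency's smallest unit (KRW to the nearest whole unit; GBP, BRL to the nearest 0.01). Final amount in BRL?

BRL 20,598.37

NOK 38,800.00 × 123.935 = KRW 4,808,678
KRW 4,808,678 ÷ 1646.08 = GBP 2,921.29
GBP 2,921.29 × 7.05112 = BRL 20,598.37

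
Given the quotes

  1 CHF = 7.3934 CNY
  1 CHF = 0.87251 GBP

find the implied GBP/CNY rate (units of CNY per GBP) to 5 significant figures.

GBP/CNY = 8.4737

1 GBP ÷ 0.87251 = 1.14612 CHF
1.14612 CHF × 7.3934 = 8.47371 CNY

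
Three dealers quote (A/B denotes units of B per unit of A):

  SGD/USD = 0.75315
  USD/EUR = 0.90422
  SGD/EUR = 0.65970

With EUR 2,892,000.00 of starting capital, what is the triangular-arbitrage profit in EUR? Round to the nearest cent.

Profitable loop is EUR → SGD → USD → EUR:
EUR 2,892,000.00 ÷ 0.65970 = SGD 4,383,810.82
SGD 4,383,810.82 × 0.75315 = USD 3,301,667.12
USD 3,301,667.12 × 0.90422 = EUR 2,985,433.44
Profit = EUR 2,985,433.44 − EUR 2,892,000.00

Profit: EUR 93,433.44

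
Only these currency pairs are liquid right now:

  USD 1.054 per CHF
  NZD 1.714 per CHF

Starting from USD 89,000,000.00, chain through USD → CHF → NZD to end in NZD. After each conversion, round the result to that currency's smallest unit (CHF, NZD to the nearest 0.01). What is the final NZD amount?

USD 89,000,000.00 ÷ 1.054 = CHF 84,440,227.70
CHF 84,440,227.70 × 1.714 = NZD 144,730,550.28

NZD 144,730,550.28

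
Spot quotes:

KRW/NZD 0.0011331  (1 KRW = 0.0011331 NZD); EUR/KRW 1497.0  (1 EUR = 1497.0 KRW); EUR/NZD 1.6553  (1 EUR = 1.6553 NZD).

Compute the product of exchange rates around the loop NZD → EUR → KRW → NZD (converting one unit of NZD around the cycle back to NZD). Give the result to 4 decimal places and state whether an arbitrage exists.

1.0247 (arbitrage exists)

Around NZD → EUR → KRW → NZD: 1 ÷ 1.6553 × 1497.0 × 0.0011331 = 1.024739
Product > 1; profitable direction is NZD → EUR → KRW → NZD.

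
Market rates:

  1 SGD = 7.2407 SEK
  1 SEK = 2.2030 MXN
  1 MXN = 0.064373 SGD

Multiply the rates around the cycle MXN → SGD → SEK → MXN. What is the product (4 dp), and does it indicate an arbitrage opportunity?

Around MXN → SGD → SEK → MXN: 1 × 0.064373 × 7.2407 × 2.2030 = 1.026831
Product > 1; profitable direction is MXN → SGD → SEK → MXN.

1.0268 (arbitrage exists)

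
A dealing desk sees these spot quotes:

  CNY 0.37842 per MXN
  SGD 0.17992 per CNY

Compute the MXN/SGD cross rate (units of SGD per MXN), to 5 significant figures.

MXN/SGD = 0.068085

1 MXN × 0.37842 = 0.37842 CNY
0.37842 CNY × 0.17992 = 0.0680853 SGD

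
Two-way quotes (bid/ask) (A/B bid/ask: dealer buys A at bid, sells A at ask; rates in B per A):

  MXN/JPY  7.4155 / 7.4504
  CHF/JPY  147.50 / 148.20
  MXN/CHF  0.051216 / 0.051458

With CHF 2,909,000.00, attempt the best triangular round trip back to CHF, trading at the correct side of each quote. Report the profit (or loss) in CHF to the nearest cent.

Best loop CHF → JPY → MXN → CHF:
CHF 2,909,000.00 × 147.50 (sell CHF at bid) = JPY 429,077,500
JPY 429,077,500 ÷ 7.4504 (buy MXN at ask) = MXN 57,591,203.16
MXN 57,591,203.16 × 0.051216 (sell MXN at bid) = CHF 2,949,591.06

Net profit: CHF 40,591.06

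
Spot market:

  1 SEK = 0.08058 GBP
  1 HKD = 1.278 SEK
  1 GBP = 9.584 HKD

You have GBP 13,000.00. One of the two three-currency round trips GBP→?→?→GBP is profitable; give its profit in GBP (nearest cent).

Profitable loop is GBP → SEK → HKD → GBP:
GBP 13,000.00 ÷ 0.08058 = SEK 161,330.35
SEK 161,330.35 ÷ 1.278 = HKD 126,236.58
HKD 126,236.58 ÷ 9.584 = GBP 13,171.60
Profit = GBP 13,171.60 − GBP 13,000.00

Profit: GBP 171.60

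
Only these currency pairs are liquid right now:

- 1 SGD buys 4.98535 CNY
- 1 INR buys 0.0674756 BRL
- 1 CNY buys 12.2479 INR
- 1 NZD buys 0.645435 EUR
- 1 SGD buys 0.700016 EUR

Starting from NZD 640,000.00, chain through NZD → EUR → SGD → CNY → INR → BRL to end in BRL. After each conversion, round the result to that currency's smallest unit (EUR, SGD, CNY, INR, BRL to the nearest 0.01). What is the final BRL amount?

NZD 640,000.00 × 0.645435 = EUR 413,078.40
EUR 413,078.40 ÷ 0.700016 = SGD 590,098.51
SGD 590,098.51 × 4.98535 = CNY 2,941,847.61
CNY 2,941,847.61 × 12.2479 = INR 36,031,455.34
INR 36,031,455.34 × 0.0674756 = BRL 2,431,244.07

BRL 2,431,244.07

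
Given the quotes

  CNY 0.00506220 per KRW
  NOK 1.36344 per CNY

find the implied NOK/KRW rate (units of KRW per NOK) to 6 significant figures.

1 NOK ÷ 1.36344 = 0.733439 CNY
0.733439 CNY ÷ 0.00506220 = 144.885 KRW

NOK/KRW = 144.885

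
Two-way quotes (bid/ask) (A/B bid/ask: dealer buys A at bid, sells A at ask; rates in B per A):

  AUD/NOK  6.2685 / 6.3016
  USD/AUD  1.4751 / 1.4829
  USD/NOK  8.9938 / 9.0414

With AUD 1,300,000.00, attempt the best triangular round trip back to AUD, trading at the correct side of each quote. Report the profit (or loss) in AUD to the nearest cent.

Net profit: AUD 29,513.53

Best loop AUD → NOK → USD → AUD:
AUD 1,300,000.00 × 6.2685 (sell AUD at bid) = NOK 8,149,050.00
NOK 8,149,050.00 ÷ 9.0414 (buy USD at ask) = USD 901,304.00
USD 901,304.00 × 1.4751 (sell USD at bid) = AUD 1,329,513.53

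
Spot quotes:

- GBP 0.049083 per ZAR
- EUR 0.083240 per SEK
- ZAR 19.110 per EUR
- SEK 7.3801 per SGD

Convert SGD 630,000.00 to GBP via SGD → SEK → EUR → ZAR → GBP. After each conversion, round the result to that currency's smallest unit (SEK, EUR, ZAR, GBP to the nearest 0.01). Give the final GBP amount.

GBP 363,016.74

SGD 630,000.00 × 7.3801 = SEK 4,649,463.00
SEK 4,649,463.00 × 0.083240 = EUR 387,021.30
EUR 387,021.30 × 19.110 = ZAR 7,395,977.04
ZAR 7,395,977.04 × 0.049083 = GBP 363,016.74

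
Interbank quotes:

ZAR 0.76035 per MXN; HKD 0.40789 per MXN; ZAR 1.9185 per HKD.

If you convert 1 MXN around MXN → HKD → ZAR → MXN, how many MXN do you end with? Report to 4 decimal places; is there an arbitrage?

Around MXN → HKD → ZAR → MXN: 1 × 0.40789 × 1.9185 ÷ 0.76035 = 1.029180
Product > 1; profitable direction is MXN → HKD → ZAR → MXN.

1.0292 (arbitrage exists)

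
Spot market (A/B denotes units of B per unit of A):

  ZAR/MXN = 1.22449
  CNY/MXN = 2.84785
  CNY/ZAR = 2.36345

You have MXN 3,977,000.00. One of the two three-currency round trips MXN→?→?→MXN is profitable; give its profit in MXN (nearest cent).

Profit: MXN 64,477.28

Profitable loop is MXN → CNY → ZAR → MXN:
MXN 3,977,000.00 ÷ 2.84785 = CNY 1,396,492.09
CNY 1,396,492.09 × 2.36345 = ZAR 3,300,539.23
ZAR 3,300,539.23 × 1.22449 = MXN 4,041,477.28
Profit = MXN 4,041,477.28 − MXN 3,977,000.00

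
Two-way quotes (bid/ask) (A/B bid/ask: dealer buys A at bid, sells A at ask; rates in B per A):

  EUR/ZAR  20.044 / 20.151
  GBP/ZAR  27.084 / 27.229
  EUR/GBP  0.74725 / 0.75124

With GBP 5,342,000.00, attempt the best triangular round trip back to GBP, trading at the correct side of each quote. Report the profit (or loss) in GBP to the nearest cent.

Best loop GBP → ZAR → EUR → GBP:
GBP 5,342,000.00 × 27.084 (sell GBP at bid) = ZAR 144,682,728.00
ZAR 144,682,728.00 ÷ 20.151 (buy EUR at ask) = EUR 7,179,927.94
EUR 7,179,927.94 × 0.74725 (sell EUR at bid) = GBP 5,365,201.16

Net profit: GBP 23,201.16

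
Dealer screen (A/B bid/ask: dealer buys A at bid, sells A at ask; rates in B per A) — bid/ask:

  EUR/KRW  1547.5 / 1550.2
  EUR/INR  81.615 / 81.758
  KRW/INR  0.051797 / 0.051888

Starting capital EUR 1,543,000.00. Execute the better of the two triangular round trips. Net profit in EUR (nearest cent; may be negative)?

Best loop EUR → INR → KRW → EUR:
EUR 1,543,000.00 × 81.615 (sell EUR at bid) = INR 125,931,945.00
INR 125,931,945.00 ÷ 0.051888 (buy KRW at ask) = KRW 2,426,995,548
KRW 2,426,995,548 ÷ 1550.2 (buy EUR at ask) = EUR 1,565,601.57

Net profit: EUR 22,601.57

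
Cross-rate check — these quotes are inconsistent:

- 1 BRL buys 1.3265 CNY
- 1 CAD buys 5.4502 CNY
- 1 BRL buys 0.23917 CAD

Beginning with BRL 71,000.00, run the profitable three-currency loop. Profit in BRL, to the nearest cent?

Profit: BRL 1,251.43

Profitable loop is BRL → CNY → CAD → BRL:
BRL 71,000.00 × 1.3265 = CNY 94,181.50
CNY 94,181.50 ÷ 5.4502 = CAD 17,280.38
CAD 17,280.38 ÷ 0.23917 = BRL 72,251.43
Profit = BRL 72,251.43 − BRL 71,000.00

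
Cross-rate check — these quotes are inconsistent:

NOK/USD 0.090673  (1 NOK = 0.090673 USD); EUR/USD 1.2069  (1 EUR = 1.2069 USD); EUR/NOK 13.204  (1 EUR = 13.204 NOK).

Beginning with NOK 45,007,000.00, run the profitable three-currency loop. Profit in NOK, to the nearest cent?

Profit: NOK 362,903.14

Profitable loop is NOK → EUR → USD → NOK:
NOK 45,007,000.00 ÷ 13.204 = EUR 3,408,588.31
EUR 3,408,588.31 × 1.2069 = USD 4,113,825.23
USD 4,113,825.23 ÷ 0.090673 = NOK 45,369,903.14
Profit = NOK 45,369,903.14 − NOK 45,007,000.00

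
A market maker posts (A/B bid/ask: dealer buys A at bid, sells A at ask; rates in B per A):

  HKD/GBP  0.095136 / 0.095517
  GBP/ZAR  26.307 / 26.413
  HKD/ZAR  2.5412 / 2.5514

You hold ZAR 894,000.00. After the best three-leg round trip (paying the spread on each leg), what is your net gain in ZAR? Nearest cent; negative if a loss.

Best loop ZAR → GBP → HKD → ZAR:
ZAR 894,000.00 ÷ 26.413 (buy GBP at ask) = GBP 33,846.97
GBP 33,846.97 ÷ 0.095517 (buy HKD at ask) = HKD 354,355.45
HKD 354,355.45 × 2.5412 (sell HKD at bid) = ZAR 900,488.06

Net profit: ZAR 6,488.06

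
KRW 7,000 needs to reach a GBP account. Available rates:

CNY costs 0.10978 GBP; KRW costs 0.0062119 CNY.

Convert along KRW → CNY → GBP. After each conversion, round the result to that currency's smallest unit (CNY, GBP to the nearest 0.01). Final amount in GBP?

KRW 7,000 × 0.0062119 = CNY 43.48
CNY 43.48 × 0.10978 = GBP 4.77

GBP 4.77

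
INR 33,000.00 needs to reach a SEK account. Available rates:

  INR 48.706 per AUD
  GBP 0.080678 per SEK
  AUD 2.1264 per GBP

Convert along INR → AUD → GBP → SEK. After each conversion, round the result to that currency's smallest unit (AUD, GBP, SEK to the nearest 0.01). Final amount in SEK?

INR 33,000.00 ÷ 48.706 = AUD 677.53
AUD 677.53 ÷ 2.1264 = GBP 318.63
GBP 318.63 ÷ 0.080678 = SEK 3,949.40

SEK 3,949.40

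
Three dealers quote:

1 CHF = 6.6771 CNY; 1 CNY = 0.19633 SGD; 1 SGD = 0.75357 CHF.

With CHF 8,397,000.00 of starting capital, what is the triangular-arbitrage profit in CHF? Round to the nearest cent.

Profit: CHF 103,138.57

Profitable loop is CHF → SGD → CNY → CHF:
CHF 8,397,000.00 ÷ 0.75357 = SGD 11,142,959.51
SGD 11,142,959.51 ÷ 0.19633 = CNY 56,756,275.21
CNY 56,756,275.21 ÷ 6.6771 = CHF 8,500,138.57
Profit = CHF 8,500,138.57 − CHF 8,397,000.00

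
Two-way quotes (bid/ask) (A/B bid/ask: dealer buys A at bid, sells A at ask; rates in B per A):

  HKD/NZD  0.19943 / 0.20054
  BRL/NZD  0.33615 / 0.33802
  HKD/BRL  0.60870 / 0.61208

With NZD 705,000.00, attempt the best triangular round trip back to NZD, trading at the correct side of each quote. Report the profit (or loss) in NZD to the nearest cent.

Net profit: NZD 14,323.96

Best loop NZD → HKD → BRL → NZD:
NZD 705,000.00 ÷ 0.20054 (buy HKD at ask) = HKD 3,515,508.13
HKD 3,515,508.13 × 0.60870 (sell HKD at bid) = BRL 2,139,889.80
BRL 2,139,889.80 × 0.33615 (sell BRL at bid) = NZD 719,323.96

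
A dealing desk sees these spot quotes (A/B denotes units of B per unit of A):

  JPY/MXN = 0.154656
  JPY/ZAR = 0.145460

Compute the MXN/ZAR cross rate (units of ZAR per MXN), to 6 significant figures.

MXN/ZAR = 0.940539

1 MXN ÷ 0.154656 = 6.46596 JPY
6.46596 JPY × 0.145460 = 0.940539 ZAR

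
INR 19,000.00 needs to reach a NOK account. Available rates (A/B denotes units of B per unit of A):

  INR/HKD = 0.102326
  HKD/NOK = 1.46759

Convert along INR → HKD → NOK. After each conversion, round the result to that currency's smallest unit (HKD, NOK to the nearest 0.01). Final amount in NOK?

INR 19,000.00 × 0.102326 = HKD 1,944.19
HKD 1,944.19 × 1.46759 = NOK 2,853.27

NOK 2,853.27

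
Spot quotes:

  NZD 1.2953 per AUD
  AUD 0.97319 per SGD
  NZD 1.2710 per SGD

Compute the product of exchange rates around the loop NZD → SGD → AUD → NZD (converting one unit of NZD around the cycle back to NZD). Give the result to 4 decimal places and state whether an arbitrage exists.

Around NZD → SGD → AUD → NZD: 1 ÷ 1.2710 × 0.97319 × 1.2953 = 0.991796
Product < 1; profitable direction is NZD → AUD → SGD → NZD.

0.9918 (arbitrage exists)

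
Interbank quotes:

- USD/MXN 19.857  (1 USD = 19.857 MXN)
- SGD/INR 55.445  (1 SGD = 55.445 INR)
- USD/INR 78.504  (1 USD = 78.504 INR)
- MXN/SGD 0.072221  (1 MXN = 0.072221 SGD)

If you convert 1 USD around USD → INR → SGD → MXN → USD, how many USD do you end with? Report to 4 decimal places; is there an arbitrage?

Around USD → INR → SGD → MXN → USD: 1 × 78.504 ÷ 55.445 ÷ 0.072221 ÷ 19.857 = 0.987307
Product < 1; profitable direction is USD → MXN → SGD → INR → USD.

0.9873 (arbitrage exists)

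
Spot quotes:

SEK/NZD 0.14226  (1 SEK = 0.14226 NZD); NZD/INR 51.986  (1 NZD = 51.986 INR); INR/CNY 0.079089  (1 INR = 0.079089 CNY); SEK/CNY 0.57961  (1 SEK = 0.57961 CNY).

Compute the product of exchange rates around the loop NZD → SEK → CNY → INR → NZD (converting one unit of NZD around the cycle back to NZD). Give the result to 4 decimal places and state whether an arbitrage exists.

0.9909 (arbitrage exists)

Around NZD → SEK → CNY → INR → NZD: 1 ÷ 0.14226 × 0.57961 ÷ 0.079089 ÷ 51.986 = 0.990947
Product < 1; profitable direction is NZD → INR → CNY → SEK → NZD.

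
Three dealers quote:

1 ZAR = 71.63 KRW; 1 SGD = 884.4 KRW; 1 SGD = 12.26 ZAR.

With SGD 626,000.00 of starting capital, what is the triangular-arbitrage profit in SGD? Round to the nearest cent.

Profitable loop is SGD → KRW → ZAR → SGD:
SGD 626,000.00 × 884.4 = KRW 553,634,400
KRW 553,634,400 ÷ 71.63 = ZAR 7,729,085.58
ZAR 7,729,085.58 ÷ 12.26 = SGD 630,431.12
Profit = SGD 630,431.12 − SGD 626,000.00

Profit: SGD 4,431.12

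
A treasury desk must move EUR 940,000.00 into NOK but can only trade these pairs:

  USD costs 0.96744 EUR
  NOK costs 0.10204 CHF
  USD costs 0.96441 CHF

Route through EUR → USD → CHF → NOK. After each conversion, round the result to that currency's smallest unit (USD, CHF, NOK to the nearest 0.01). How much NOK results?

EUR 940,000.00 ÷ 0.96744 = USD 971,636.48
USD 971,636.48 × 0.96441 = CHF 937,055.94
CHF 937,055.94 ÷ 0.10204 = NOK 9,183,221.68

NOK 9,183,221.68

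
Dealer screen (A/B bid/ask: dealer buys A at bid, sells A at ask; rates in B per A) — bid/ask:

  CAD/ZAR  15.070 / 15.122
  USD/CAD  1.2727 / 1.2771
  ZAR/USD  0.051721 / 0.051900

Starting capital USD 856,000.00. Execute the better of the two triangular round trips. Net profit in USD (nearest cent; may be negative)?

Net result: USD -1,971.69 (no profitable arbitrage after spreads)

Best loop USD → ZAR → CAD → USD:
USD 856,000.00 ÷ 0.051900 (buy ZAR at ask) = ZAR 16,493,256.26
ZAR 16,493,256.26 ÷ 15.122 (buy CAD at ask) = CAD 1,090,679.56
CAD 1,090,679.56 ÷ 1.2771 (buy USD at ask) = USD 854,028.31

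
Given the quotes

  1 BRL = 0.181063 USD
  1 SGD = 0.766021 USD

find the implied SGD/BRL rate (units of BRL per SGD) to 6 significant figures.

1 SGD × 0.766021 = 0.766021 USD
0.766021 USD ÷ 0.181063 = 4.23069 BRL

SGD/BRL = 4.23069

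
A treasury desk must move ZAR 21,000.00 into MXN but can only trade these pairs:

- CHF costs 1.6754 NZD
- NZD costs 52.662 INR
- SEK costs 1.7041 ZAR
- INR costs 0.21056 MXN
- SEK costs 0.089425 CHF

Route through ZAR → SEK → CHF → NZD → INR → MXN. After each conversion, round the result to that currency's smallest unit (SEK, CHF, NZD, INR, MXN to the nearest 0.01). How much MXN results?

ZAR 21,000.00 ÷ 1.7041 = SEK 12,323.22
SEK 12,323.22 × 0.089425 = CHF 1,102.00
CHF 1,102.00 × 1.6754 = NZD 1,846.29
NZD 1,846.29 × 52.662 = INR 97,229.32
INR 97,229.32 × 0.21056 = MXN 20,472.61

MXN 20,472.61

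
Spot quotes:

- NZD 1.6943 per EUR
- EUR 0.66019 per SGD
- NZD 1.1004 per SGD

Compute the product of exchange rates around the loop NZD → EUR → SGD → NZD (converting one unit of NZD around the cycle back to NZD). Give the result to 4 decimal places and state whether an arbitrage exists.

Around NZD → EUR → SGD → NZD: 1 ÷ 1.6943 ÷ 0.66019 × 1.1004 = 0.983765
Product < 1; profitable direction is NZD → SGD → EUR → NZD.

0.9838 (arbitrage exists)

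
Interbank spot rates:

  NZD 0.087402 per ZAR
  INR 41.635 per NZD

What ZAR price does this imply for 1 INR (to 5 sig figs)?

1 INR ÷ 41.635 = 0.0240183 NZD
0.0240183 NZD ÷ 0.087402 = 0.274802 ZAR

INR/ZAR = 0.27480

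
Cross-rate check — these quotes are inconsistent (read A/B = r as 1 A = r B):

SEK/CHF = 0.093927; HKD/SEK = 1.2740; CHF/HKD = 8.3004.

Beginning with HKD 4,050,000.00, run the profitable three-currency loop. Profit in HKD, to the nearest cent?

Profit: HKD 27,520.21

Profitable loop is HKD → CHF → SEK → HKD:
HKD 4,050,000.00 ÷ 8.3004 = CHF 487,928.29
CHF 487,928.29 ÷ 0.093927 = SEK 5,194,760.75
SEK 5,194,760.75 ÷ 1.2740 = HKD 4,077,520.21
Profit = HKD 4,077,520.21 − HKD 4,050,000.00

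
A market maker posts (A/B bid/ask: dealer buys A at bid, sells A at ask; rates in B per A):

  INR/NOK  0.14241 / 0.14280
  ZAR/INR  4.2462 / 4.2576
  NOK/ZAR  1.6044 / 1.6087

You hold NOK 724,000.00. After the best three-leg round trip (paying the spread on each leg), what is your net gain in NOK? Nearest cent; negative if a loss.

Best loop NOK → INR → ZAR → NOK:
NOK 724,000.00 ÷ 0.14280 (buy INR at ask) = INR 5,070,028.01
INR 5,070,028.01 ÷ 4.2576 (buy ZAR at ask) = ZAR 1,190,818.30
ZAR 1,190,818.30 ÷ 1.6087 (buy NOK at ask) = NOK 740,236.40

Net profit: NOK 16,236.40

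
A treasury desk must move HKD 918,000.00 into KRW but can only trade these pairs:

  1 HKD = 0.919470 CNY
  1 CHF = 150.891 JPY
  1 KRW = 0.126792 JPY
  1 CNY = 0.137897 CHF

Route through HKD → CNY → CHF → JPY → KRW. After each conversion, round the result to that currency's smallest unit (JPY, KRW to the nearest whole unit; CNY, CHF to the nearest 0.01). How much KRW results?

KRW 138,518,108

HKD 918,000.00 × 0.919470 = CNY 844,073.46
CNY 844,073.46 × 0.137897 = CHF 116,395.20
CHF 116,395.20 × 150.891 = JPY 17,562,988
JPY 17,562,988 ÷ 0.126792 = KRW 138,518,108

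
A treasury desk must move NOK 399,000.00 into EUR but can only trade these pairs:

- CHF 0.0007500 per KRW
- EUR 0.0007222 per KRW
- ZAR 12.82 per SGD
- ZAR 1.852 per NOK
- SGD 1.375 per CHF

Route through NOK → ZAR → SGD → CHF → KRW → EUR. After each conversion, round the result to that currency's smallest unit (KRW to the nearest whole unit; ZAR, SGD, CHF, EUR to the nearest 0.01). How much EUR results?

EUR 40,366.34

NOK 399,000.00 × 1.852 = ZAR 738,948.00
ZAR 738,948.00 ÷ 12.82 = SGD 57,640.25
SGD 57,640.25 ÷ 1.375 = CHF 41,920.18
CHF 41,920.18 ÷ 0.0007500 = KRW 55,893,573
KRW 55,893,573 × 0.0007222 = EUR 40,366.34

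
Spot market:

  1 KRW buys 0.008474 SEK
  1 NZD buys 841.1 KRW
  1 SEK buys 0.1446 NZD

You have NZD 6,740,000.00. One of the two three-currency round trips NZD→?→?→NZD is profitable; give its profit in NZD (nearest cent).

Profitable loop is NZD → KRW → SEK → NZD:
NZD 6,740,000.00 × 841.1 = KRW 5,669,014,000
KRW 5,669,014,000 × 0.008474 = SEK 48,039,224.64
SEK 48,039,224.64 × 0.1446 = NZD 6,946,471.88
Profit = NZD 6,946,471.88 − NZD 6,740,000.00

Profit: NZD 206,471.88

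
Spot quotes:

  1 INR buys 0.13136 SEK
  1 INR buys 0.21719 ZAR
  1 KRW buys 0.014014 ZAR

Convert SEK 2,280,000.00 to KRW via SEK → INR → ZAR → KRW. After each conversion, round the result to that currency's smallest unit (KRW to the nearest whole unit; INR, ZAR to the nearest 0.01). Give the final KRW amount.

SEK 2,280,000.00 ÷ 0.13136 = INR 17,356,881.85
INR 17,356,881.85 × 0.21719 = ZAR 3,769,741.17
ZAR 3,769,741.17 ÷ 0.014014 = KRW 268,998,228

KRW 268,998,228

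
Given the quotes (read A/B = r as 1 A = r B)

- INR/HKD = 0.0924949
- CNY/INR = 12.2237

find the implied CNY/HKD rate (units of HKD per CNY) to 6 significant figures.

1 CNY × 12.2237 = 12.2237 INR
12.2237 INR × 0.0924949 = 1.13063 HKD

CNY/HKD = 1.13063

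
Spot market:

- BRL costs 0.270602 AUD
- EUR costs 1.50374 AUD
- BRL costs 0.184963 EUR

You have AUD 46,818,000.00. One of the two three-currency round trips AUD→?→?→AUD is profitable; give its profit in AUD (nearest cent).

Profitable loop is AUD → BRL → EUR → AUD:
AUD 46,818,000.00 ÷ 0.270602 = BRL 173,014,242.32
BRL 173,014,242.32 × 0.184963 = EUR 32,001,233.30
EUR 32,001,233.30 × 1.50374 = AUD 48,121,534.57
Profit = AUD 48,121,534.57 − AUD 46,818,000.00

Profit: AUD 1,303,534.57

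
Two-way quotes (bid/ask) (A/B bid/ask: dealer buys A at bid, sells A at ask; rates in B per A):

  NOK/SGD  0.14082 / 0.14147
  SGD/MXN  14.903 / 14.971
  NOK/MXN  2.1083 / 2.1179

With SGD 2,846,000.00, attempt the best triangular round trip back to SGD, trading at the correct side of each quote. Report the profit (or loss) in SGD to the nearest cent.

Best loop SGD → NOK → MXN → SGD:
SGD 2,846,000.00 ÷ 0.14147 (buy NOK at ask) = NOK 20,117,339.37
NOK 20,117,339.37 × 2.1083 (sell NOK at bid) = MXN 42,413,386.58
MXN 42,413,386.58 ÷ 14.971 (buy SGD at ask) = SGD 2,833,036.31

Net result: SGD -12,963.69 (no profitable arbitrage after spreads)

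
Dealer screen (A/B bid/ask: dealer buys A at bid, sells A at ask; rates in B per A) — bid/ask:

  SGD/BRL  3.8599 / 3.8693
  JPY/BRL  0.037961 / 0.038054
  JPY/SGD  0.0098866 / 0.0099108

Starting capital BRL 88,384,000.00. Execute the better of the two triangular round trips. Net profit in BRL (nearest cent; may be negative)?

Best loop BRL → JPY → SGD → BRL:
BRL 88,384,000.00 ÷ 0.038054 (buy JPY at ask) = JPY 2,322,594,208
JPY 2,322,594,208 × 0.0098866 (sell JPY at bid) = SGD 22,962,559.90
SGD 22,962,559.90 × 3.8599 (sell SGD at bid) = BRL 88,633,184.95

Net profit: BRL 249,184.95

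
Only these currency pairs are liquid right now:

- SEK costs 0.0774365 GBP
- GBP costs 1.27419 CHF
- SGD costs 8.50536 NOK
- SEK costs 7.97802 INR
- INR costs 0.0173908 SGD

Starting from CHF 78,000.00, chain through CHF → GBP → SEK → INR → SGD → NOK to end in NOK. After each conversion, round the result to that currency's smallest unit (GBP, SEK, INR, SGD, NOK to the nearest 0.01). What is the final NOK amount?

CHF 78,000.00 ÷ 1.27419 = GBP 61,215.36
GBP 61,215.36 ÷ 0.0774365 = SEK 790,523.33
SEK 790,523.33 × 7.97802 = INR 6,306,810.94
INR 6,306,810.94 × 0.0173908 = SGD 109,680.49
SGD 109,680.49 × 8.50536 = NOK 932,872.05

NOK 932,872.05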